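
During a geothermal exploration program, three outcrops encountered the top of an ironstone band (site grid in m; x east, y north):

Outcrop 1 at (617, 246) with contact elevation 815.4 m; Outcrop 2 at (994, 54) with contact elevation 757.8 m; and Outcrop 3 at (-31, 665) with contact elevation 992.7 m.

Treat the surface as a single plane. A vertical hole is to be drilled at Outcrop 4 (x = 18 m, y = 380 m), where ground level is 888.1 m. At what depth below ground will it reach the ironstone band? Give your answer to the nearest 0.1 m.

131.7 m

Let the plane be z = a·x + b·y + c.
Outcrop 2−Outcrop 1: 377a − 192b = −57.6;  Outcrop 3−Outcrop 1: −648a + 419b = 177.3.
Solving gives a = 0.29532, b = 0.87988.
Then c = 815.4 − a·617 − b·246 = 416.74.
At (18, 380): z_contact = 5.32 + 334.35 + 416.74 = 756.41 m.
Depth below ground = 888.1 − 756.41 = 131.7 m.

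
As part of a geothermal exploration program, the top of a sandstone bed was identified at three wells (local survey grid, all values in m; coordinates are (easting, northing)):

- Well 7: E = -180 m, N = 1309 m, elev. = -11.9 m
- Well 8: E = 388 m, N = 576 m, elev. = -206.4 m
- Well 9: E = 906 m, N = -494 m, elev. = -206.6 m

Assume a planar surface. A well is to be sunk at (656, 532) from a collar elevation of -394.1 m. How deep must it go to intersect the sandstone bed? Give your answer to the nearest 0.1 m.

Let the plane be z = a·E + b·N + c.
Well 8−Well 7: 568a − 733b = −194.5;  Well 9−Well 7: 1086a − 1803b = −194.7.
Solving gives a = −0.911878, b = −0.441264.
Then c = -11.9 − a·-180 − b·1309 = 401.58.
At (656, 532): z_contact = −598.19 − 234.75 + 401.58 = -431.37 m.
Depth below ground = -394.1 − (-431.37) = 37.3 m.

37.3 m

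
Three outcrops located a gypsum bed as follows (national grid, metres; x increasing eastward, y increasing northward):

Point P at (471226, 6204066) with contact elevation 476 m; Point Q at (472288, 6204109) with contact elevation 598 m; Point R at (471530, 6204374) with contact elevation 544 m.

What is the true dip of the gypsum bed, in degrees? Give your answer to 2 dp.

8.93°

Let the plane be z = a·x + b·y + c.
Point Q−Point P: 1062a + 43b = 122;  Point R−Point P: 304a + 308b = 68.
Solving gives a = 0.11035, b = 0.11186.
Gradient magnitude |∇z| = √(a² + b²) = √(0.01218 + 0.01251) = 0.15713.
True dip = arctan(0.15713) = 8.93°, dipping toward SW (azimuth ≈ 225°).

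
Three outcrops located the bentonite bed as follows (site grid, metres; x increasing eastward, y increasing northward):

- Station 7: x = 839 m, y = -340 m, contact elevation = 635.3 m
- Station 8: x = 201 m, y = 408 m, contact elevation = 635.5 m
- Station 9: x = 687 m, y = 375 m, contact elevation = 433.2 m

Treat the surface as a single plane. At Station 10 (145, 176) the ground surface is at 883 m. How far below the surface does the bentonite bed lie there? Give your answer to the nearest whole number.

135 m

Let the plane be z = a·x + b·y + c.
Station 8−Station 7: −638a + 748b = 0.2;  Station 9−Station 7: −152a + 715b = −202.1.
Solving gives a = −0.44183, b = −0.37658.
Then c = 635.3 − a·839 − b·-340 = 877.95.
At (145, 176): z_contact = −64.1 − 66.3 + 877.95 = 747.6 m.
Depth below ground = 883 − 747.6 = 135 m.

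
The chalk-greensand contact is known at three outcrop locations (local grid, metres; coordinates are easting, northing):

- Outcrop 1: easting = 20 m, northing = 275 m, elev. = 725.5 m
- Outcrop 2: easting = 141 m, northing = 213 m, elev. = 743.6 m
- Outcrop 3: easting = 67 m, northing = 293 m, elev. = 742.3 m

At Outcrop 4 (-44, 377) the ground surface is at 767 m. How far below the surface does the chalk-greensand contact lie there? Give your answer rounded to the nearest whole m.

Two edge vectors: Outcrop 1→Outcrop 2 = (121, -62, 18.1), Outcrop 1→Outcrop 3 = (47, 18, 16.8).
Normal n = (Outcrop 1→Outcrop 2) × (Outcrop 1→Outcrop 3) = (-1367.4, -1182.1, 5092).
So ∂z/∂easting = −n_x/n_z = 0.26854 and ∂z/∂northing = −n_y/n_z = 0.23215.
Intercept c from Outcrop 1: 725.5 − 5.37 − 63.84 = 656.29.
At (-44, 377): z_contact = −11.8 + 87.5 + 656.29 = 732.0 m.
Depth below ground = 767 − 732.0 = 35 m.

35 m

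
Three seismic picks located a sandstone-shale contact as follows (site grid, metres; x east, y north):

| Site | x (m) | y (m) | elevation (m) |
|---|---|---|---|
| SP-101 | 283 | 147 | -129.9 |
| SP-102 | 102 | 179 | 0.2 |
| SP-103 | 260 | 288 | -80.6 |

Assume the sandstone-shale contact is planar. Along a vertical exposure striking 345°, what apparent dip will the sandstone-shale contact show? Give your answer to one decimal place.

Let the plane be z = a·x + b·y + c.
SP-102−SP-101: −181a + 32b = 130.1;  SP-103−SP-101: −23a + 141b = 49.3.
Solving gives a = −0.67648, b = 0.23930.
Unit vector along 345° is (sin 345°, cos 345°) = (-0.2588, 0.9659).
Slope in that direction = a·(-0.2588) + b·(0.9659) = 0.40623.
Apparent dip = arctan|0.40623| = 22.1° (true dip is 35.7°, so apparent ≤ true as expected).

22.1°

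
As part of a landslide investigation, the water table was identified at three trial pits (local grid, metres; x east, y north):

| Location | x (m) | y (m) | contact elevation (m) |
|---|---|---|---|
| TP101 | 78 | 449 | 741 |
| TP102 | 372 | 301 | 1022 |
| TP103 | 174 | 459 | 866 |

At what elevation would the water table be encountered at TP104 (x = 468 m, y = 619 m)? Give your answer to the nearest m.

Two edge vectors: TP101→TP102 = (294, -148, 281), TP101→TP103 = (96, 10, 125).
Normal n = (TP101→TP102) × (TP101→TP103) = (-21310, -9774, 17148).
So ∂z/∂x = −n_x/n_z = 1.24271 and ∂z/∂y = −n_y/n_z = 0.56998.
Intercept c from TP101: 741 − 96.93 − 255.92 = 388.15.
At (468, 619): z = 581.6 + 352.8 + 388.15 = 1322.6 m.

1323 m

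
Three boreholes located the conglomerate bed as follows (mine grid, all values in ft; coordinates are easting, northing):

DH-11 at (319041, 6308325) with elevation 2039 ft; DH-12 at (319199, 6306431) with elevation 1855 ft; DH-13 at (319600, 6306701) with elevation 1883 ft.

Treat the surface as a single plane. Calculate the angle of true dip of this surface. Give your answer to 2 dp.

5.57°

Two edge vectors: DH-11→DH-12 = (158, -1894, -184), DH-11→DH-13 = (559, -1624, -156).
Normal n = (DH-11→DH-12) × (DH-11→DH-13) = (-3352, -78208, 802154).
So ∂z/∂easting = −n_x/n_z = 0.00418 and ∂z/∂northing = −n_y/n_z = 0.09750.
Gradient magnitude |∇z| = √(a² + b²) = √(0.00002 + 0.00951) = 0.09759.
True dip = arctan(0.09759) = 5.57°, dipping toward S (azimuth ≈ 182°).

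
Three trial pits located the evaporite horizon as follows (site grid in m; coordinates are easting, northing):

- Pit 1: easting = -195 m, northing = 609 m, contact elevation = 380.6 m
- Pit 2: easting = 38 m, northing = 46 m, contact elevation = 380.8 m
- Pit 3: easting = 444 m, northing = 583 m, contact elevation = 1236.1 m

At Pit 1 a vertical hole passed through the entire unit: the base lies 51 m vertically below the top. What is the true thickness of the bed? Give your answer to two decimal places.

Let the plane be z = a·easting + b·northing + c.
Pit 2−Pit 1: 233a − 563b = 0.2;  Pit 3−Pit 1: 639a − 26b = 855.5.
Solving gives a = 1.36173, b = 0.56320.
|∇z| = √(a²+b²) = 1.47360, so dip δ = arctan(1.47360) = 55.84°.
True thickness = vertical thickness × cos δ = 51 × cos 55.84° = 28.64 m.

28.64 m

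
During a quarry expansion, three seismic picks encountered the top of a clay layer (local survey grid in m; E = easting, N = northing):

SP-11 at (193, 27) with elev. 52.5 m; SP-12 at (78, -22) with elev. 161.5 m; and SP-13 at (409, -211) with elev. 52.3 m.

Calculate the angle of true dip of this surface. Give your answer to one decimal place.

42.7°

Two edge vectors: SP-11→SP-12 = (-115, -49, 109), SP-11→SP-13 = (216, -238, -0.2).
Normal n = (SP-11→SP-12) × (SP-11→SP-13) = (25951.8, 23521, 37954).
So ∂z/∂E = −n_x/n_z = −0.68377 and ∂z/∂N = −n_y/n_z = −0.61972.
Gradient magnitude |∇z| = √(a² + b²) = √(0.46754 + 0.38406) = 0.92282.
True dip = arctan(0.92282) = 42.7°, dipping toward NE (azimuth ≈ 048°).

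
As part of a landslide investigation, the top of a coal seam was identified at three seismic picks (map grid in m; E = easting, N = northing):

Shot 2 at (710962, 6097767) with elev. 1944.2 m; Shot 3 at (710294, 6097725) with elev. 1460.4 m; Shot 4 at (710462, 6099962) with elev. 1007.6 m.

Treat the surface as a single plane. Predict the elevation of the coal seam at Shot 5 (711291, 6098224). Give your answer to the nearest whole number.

2070 m

Let the plane be z = a·E + b·N + c.
Shot 3−Shot 2: −668a − 42b = −483.8;  Shot 4−Shot 2: −500a + 2195b = −936.6.
Solving gives a = 0.74047456, b = −0.25802402.
Then c = 1944.2 − a·710962 − b·6097767 = 1048865.26.
At (711291, 6098224): z = 526692.9 − 1573488.3 + 1048865.26 = 2069.9 m.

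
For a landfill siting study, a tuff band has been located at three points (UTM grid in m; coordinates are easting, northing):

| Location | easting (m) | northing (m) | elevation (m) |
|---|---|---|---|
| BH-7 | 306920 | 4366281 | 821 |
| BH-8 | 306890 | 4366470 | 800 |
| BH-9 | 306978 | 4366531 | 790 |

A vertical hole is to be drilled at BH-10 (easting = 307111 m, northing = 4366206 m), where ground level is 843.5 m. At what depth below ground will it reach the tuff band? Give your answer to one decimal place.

20.1 m

Two edge vectors: BH-7→BH-8 = (-30, 189, -21), BH-7→BH-9 = (58, 250, -31).
Normal n = (BH-7→BH-8) × (BH-7→BH-9) = (-609, -2148, -18462).
So ∂z/∂easting = −n_x/n_z = −0.032986675 and ∂z/∂northing = −n_y/n_z = −0.116347091.
Intercept c from BH-7: 821 + 10124.27 + 508004.09 = 518949.36.
At (307111, 4366206): z_contact = −10130.57 − 507995.37 + 518949.36 = 823.43 m.
Depth below ground = 843.5 − 823.43 = 20.1 m.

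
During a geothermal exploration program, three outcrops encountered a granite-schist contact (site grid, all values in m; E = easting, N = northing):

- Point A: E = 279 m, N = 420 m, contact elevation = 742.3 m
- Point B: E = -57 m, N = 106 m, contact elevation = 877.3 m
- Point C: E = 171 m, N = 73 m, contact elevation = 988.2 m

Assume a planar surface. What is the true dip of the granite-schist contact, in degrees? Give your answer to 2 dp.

Two edge vectors: Point A→Point B = (-336, -314, 135), Point A→Point C = (-108, -347, 245.9).
Normal n = (Point A→Point B) × (Point A→Point C) = (-30367.6, 68042.4, 82680).
So ∂z/∂E = −n_x/n_z = 0.36729 and ∂z/∂N = −n_y/n_z = −0.82296.
Gradient magnitude |∇z| = √(a² + b²) = √(0.13490 + 0.67726) = 0.90120.
True dip = arctan(0.90120) = 42.03°, dipping toward NNW (azimuth ≈ 336°).

42.03°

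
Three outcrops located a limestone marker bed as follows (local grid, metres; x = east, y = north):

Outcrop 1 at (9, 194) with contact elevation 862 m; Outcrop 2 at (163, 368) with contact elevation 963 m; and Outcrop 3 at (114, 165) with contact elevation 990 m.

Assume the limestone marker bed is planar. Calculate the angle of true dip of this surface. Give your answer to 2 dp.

49.69°

Let the plane be z = a·x + b·y + c.
Outcrop 2−Outcrop 1: 154a + 174b = 101;  Outcrop 3−Outcrop 1: 105a − 29b = 128.
Solving gives a = 1.10842, b = −0.40055.
Gradient magnitude |∇z| = √(a² + b²) = √(1.22859 + 0.16044) = 1.17857.
True dip = arctan(1.17857) = 49.69°, dipping toward WNW (azimuth ≈ 290°).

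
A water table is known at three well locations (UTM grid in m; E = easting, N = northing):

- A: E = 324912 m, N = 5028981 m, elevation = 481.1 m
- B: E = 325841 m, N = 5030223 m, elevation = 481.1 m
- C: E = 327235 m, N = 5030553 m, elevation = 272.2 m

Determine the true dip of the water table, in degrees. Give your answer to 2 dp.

Two edge vectors: A→B = (929, 1242, 0), A→C = (2323, 1572, -208.9).
Normal n = (A→B) × (A→C) = (-259453.8, 194068.1, -1424778).
So ∂z/∂E = −n_x/n_z = −0.18210 and ∂z/∂N = −n_y/n_z = 0.13621.
Gradient magnitude |∇z| = √(a² + b²) = √(0.03316 + 0.01855) = 0.22741.
True dip = arctan(0.22741) = 12.81°, dipping toward SE (azimuth ≈ 127°).

12.81°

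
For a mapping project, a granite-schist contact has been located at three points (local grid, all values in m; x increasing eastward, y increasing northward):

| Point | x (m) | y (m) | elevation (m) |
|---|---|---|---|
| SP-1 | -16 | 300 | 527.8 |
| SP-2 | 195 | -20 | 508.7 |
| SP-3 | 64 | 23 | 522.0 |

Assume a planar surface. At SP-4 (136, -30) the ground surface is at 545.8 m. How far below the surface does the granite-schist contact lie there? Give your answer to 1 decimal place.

Two edge vectors: SP-1→SP-2 = (211, -320, -19.1), SP-1→SP-3 = (80, -277, -5.8).
Normal n = (SP-1→SP-2) × (SP-1→SP-3) = (-3434.7, -304.2, -32847).
So ∂z/∂x = −n_x/n_z = −0.10457 and ∂z/∂y = −n_y/n_z = −0.00926.
Intercept c from SP-1: 527.8 − 1.67 + 2.78 = 528.91.
At (136, -30): z_contact = −14.22 + 0.28 + 528.91 = 514.96 m.
Depth below ground = 545.8 − 514.96 = 30.8 m.

30.8 m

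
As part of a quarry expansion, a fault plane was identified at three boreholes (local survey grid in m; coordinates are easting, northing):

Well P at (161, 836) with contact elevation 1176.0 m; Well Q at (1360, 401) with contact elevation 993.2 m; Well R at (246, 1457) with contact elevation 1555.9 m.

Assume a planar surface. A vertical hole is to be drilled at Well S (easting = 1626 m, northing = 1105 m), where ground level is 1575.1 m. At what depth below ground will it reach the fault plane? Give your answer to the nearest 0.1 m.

Let the plane be z = a·easting + b·northing + c.
Well Q−Well P: 1199a − 435b = −182.8;  Well R−Well P: 85a + 621b = 379.9.
Solving gives a = 0.066198, b = 0.602694.
Then c = 1176 − a·161 − b·836 = 661.49.
At (1626, 1105): z_contact = 107.64 + 665.98 + 661.49 = 1435.11 m.
Depth below ground = 1575.1 − 1435.11 = 140.0 m.

140.0 m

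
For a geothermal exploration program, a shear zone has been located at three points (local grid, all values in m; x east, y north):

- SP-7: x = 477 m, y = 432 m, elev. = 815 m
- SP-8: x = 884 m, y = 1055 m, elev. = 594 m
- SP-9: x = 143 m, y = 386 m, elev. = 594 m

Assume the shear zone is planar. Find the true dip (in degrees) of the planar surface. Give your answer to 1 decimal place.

Let the plane be z = a·x + b·y + c.
SP-8−SP-7: 407a + 623b = −221;  SP-9−SP-7: −334a − 46b = −221.
Solving gives a = 0.78078, b = −0.86481.
Gradient magnitude |∇z| = √(a² + b²) = √(0.60962 + 0.74790) = 1.16513.
True dip = arctan(1.16513) = 49.4°, dipping toward NW (azimuth ≈ 318°).

49.4°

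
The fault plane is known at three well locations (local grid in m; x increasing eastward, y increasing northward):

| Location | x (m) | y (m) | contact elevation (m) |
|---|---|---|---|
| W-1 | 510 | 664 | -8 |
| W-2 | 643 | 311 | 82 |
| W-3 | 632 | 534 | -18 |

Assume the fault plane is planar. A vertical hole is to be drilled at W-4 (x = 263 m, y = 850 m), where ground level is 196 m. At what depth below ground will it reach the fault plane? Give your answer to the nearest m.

147 m

Two edge vectors: W-1→W-2 = (133, -353, 90), W-1→W-3 = (122, -130, -10).
Normal n = (W-1→W-2) × (W-1→W-3) = (15230, 12310, 25776).
So ∂z/∂x = −n_x/n_z = −0.59086 and ∂z/∂y = −n_y/n_z = −0.47758.
Intercept c from W-1: -8 + 301.34 + 317.11 = 610.45.
At (263, 850): z_contact = −155.4 − 405.9 + 610.45 = 49.1 m.
Depth below ground = 196 − 49.1 = 147 m.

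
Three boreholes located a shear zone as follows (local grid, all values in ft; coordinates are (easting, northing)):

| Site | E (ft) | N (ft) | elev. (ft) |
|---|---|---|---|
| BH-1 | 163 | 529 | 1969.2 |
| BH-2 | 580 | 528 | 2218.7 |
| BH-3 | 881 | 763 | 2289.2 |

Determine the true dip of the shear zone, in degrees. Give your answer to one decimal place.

37.1°

Two edge vectors: BH-1→BH-2 = (417, -1, 249.5), BH-1→BH-3 = (718, 234, 320).
Normal n = (BH-1→BH-2) × (BH-1→BH-3) = (-58703, 45701, 98296).
So ∂z/∂E = −n_x/n_z = 0.59721 and ∂z/∂N = −n_y/n_z = −0.46493.
Gradient magnitude |∇z| = √(a² + b²) = √(0.35666 + 0.21616) = 0.75685.
True dip = arctan(0.75685) = 37.1°, dipping toward NW (azimuth ≈ 308°).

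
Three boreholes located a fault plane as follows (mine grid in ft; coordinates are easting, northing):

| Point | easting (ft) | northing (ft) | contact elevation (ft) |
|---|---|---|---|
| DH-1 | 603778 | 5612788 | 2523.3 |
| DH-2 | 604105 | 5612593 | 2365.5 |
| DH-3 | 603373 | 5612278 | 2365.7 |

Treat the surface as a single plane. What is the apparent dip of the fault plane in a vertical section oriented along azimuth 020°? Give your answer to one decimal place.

20.4°

Two edge vectors: DH-1→DH-2 = (327, -195, -157.8), DH-1→DH-3 = (-405, -510, -157.6).
Normal n = (DH-1→DH-2) × (DH-1→DH-3) = (-49746, 115444.2, -245745).
So ∂z/∂easting = −n_x/n_z = −0.20243 and ∂z/∂northing = −n_y/n_z = 0.46977.
Unit vector along 020° is (sin 20°, cos 20°) = (0.3420, 0.9397).
Slope in that direction = a·(0.3420) + b·(0.9397) = 0.37221.
Apparent dip = arctan|0.37221| = 20.4° (true dip is 27.1°, so apparent ≤ true as expected).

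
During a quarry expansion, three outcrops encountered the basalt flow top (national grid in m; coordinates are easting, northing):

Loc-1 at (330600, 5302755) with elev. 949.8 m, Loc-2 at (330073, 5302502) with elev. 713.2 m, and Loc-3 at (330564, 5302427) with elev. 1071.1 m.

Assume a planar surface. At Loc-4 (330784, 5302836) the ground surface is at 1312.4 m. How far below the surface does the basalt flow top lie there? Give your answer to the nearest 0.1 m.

Two edge vectors: Loc-1→Loc-2 = (-527, -253, -236.6), Loc-1→Loc-3 = (-36, -328, 121.3).
Normal n = (Loc-1→Loc-2) × (Loc-1→Loc-3) = (-108293.7, 72442.7, 163748).
So ∂z/∂easting = −n_x/n_z = 0.661343650 and ∂z/∂northing = −n_y/n_z = −0.442403571.
Intercept c from Loc-1: 949.8 − 218640.21 + 2345957.75 = 2128267.34.
At (330784, 5302836): z_contact = 218761.90 − 2345993.58 + 2128267.34 = 1035.65 m.
Depth below ground = 1312.4 − 1035.65 = 276.7 m.

276.7 m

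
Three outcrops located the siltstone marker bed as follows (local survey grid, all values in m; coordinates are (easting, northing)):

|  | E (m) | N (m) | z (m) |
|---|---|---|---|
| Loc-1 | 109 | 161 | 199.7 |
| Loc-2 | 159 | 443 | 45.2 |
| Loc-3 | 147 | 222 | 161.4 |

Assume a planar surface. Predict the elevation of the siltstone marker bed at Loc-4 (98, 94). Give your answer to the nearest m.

236 m

Let the plane be z = a·E + b·N + c.
Loc-2−Loc-1: 50a + 282b = −154.5;  Loc-3−Loc-1: 38a + 61b = −38.3.
Solving gives a = −0.17951, b = −0.51604.
Then c = 199.7 − a·109 − b·161 = 302.35.
At (98, 94): z = −17.6 − 48.5 + 302.35 = 236.2 m.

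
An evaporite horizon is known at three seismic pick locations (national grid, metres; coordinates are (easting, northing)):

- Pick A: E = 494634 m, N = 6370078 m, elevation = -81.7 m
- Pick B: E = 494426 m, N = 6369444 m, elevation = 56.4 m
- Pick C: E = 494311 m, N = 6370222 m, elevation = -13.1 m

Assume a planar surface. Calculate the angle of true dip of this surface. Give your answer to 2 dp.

Let the plane be z = a·E + b·N + c.
Pick B−Pick A: −208a − 634b = 138.1;  Pick C−Pick A: −323a + 144b = 68.6.
Solving gives a = −0.27000, b = −0.12924.
Gradient magnitude |∇z| = √(a² + b²) = √(0.07290 + 0.01670) = 0.29934.
True dip = arctan(0.29934) = 16.66°, dipping toward ENE (azimuth ≈ 064°).

16.66°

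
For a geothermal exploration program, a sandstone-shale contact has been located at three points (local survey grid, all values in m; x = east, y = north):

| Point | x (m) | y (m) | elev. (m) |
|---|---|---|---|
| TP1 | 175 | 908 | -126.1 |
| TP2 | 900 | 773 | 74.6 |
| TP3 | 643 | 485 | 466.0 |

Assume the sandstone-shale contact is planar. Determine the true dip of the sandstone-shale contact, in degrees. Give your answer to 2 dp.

Two edge vectors: TP1→TP2 = (725, -135, 200.7), TP1→TP3 = (468, -423, 592.1).
Normal n = (TP1→TP2) × (TP1→TP3) = (4962.6, -335344.9, -243495).
So ∂z/∂x = −n_x/n_z = 0.02038 and ∂z/∂y = −n_y/n_z = −1.37721.
Gradient magnitude |∇z| = √(a² + b²) = √(0.00042 + 1.89672) = 1.37737.
True dip = arctan(1.37737) = 54.02°, dipping toward N (azimuth ≈ 359°).

54.02°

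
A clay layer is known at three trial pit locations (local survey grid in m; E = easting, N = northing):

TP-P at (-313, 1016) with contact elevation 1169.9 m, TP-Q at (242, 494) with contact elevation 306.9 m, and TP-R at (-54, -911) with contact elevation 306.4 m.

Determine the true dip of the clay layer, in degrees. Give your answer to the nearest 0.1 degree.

Two edge vectors: TP-P→TP-Q = (555, -522, -863), TP-P→TP-R = (259, -1927, -863.5).
Normal n = (TP-P→TP-Q) × (TP-P→TP-R) = (-1212254, 255725.5, -934287).
So ∂z/∂E = −n_x/n_z = −1.29752 and ∂z/∂N = −n_y/n_z = 0.27371.
Gradient magnitude |∇z| = √(a² + b²) = √(1.68355 + 0.07492) = 1.32607.
True dip = arctan(1.32607) = 53.0°, dipping toward ESE (azimuth ≈ 102°).

53.0°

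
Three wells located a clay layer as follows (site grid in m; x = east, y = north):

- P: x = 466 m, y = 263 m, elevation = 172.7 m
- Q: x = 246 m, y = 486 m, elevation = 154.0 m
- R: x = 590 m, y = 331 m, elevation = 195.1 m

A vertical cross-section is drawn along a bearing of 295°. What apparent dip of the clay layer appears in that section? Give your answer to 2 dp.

6.13°

Let the plane be z = a·x + b·y + c.
Q−P: −220a + 223b = −18.7;  R−P: 124a + 68b = 22.4.
Solving gives a = 0.14707, b = 0.06123.
Unit vector along 295° is (sin 295°, cos 295°) = (-0.9063, 0.4226).
Slope in that direction = a·(-0.9063) + b·(0.4226) = −0.10741.
Apparent dip = arctan|0.10741| = 6.13° (true dip is 9.1°, so apparent ≤ true as expected).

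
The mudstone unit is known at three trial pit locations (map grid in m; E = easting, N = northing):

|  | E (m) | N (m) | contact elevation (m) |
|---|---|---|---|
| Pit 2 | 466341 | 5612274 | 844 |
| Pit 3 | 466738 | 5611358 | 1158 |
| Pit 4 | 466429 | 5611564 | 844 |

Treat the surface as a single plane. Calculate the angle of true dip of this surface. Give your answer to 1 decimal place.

48.1°

Two edge vectors: Pit 2→Pit 3 = (397, -916, 314), Pit 2→Pit 4 = (88, -710, 0).
Normal n = (Pit 2→Pit 3) × (Pit 2→Pit 4) = (222940, 27632, -201262).
So ∂z/∂E = −n_x/n_z = 1.10771 and ∂z/∂N = −n_y/n_z = 0.13729.
Gradient magnitude |∇z| = √(a² + b²) = √(1.22702 + 0.01885) = 1.11619.
True dip = arctan(1.11619) = 48.1°, dipping toward W (azimuth ≈ 263°).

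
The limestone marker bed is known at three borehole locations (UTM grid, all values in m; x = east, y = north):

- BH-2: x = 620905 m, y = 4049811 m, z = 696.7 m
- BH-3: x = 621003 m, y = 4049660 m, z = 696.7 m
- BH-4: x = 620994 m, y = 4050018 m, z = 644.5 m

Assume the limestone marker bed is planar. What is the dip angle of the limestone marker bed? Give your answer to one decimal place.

15.6°

Two edge vectors: BH-2→BH-3 = (98, -151, 0), BH-2→BH-4 = (89, 207, -52.2).
Normal n = (BH-2→BH-3) × (BH-2→BH-4) = (7882.2, 5115.6, 33725).
So ∂z/∂x = −n_x/n_z = −0.23372 and ∂z/∂y = −n_y/n_z = −0.15169.
Gradient magnitude |∇z| = √(a² + b²) = √(0.05462 + 0.02301) = 0.27863.
True dip = arctan(0.27863) = 15.6°, dipping toward ENE (azimuth ≈ 057°).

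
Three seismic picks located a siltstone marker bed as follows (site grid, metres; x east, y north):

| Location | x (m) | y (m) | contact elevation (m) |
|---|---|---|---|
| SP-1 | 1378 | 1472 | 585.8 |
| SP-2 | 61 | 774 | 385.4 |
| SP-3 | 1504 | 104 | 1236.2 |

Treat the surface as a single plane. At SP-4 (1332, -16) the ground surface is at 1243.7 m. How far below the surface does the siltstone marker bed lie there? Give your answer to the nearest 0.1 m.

21.0 m

Let the plane be z = a·x + b·y + c.
SP-2−SP-1: −1317a − 698b = −200.4;  SP-3−SP-1: 126a − 1368b = 650.4.
Solving gives a = 0.385333, b = −0.439947.
Then c = 585.8 − a·1378 − b·1472 = 702.41.
At (1332, -16): z_contact = 513.26 + 7.04 + 702.41 = 1222.72 m.
Depth below ground = 1243.7 − 1222.72 = 21.0 m.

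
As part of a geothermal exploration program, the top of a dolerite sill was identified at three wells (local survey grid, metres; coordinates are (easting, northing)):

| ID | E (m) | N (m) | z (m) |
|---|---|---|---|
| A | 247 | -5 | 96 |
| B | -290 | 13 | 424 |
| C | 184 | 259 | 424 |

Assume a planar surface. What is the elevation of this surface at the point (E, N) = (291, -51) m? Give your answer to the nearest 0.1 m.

Two edge vectors: A→B = (-537, 18, 328), A→C = (-63, 264, 328).
Normal n = (A→B) × (A→C) = (-80688, 155472, -140634).
So ∂z/∂E = −n_x/n_z = −0.57374 and ∂z/∂N = −n_y/n_z = 1.10551.
Intercept c from A: 96 + 141.71 + 5.53 = 243.24.
At (291, -51): z = −167.0 − 56.4 + 243.24 = 19.9 m.

19.9 m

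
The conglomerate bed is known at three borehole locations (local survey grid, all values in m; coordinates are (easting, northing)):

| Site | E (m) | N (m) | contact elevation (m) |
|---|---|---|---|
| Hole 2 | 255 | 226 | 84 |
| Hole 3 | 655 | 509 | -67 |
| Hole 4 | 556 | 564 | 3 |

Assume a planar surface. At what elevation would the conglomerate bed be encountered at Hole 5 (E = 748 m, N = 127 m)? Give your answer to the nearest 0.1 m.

Two edge vectors: Hole 2→Hole 3 = (400, 283, -151), Hole 2→Hole 4 = (301, 338, -81).
Normal n = (Hole 2→Hole 3) × (Hole 2→Hole 4) = (28115, -13051, 50017).
So ∂z/∂E = −n_x/n_z = −0.56211 and ∂z/∂N = −n_y/n_z = 0.26093.
Intercept c from Hole 2: 84 + 143.34 − 58.97 = 168.37.
At (748, 127): z = −420.5 + 33.1 + 168.37 = -219.0 m.

-219.0 m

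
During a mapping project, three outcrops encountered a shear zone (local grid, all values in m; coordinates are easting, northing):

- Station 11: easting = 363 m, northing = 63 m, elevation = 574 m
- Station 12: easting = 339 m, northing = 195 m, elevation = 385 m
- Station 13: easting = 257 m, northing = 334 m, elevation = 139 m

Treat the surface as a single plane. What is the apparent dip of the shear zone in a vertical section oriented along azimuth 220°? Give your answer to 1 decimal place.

24.2°

Let the plane be z = a·easting + b·northing + c.
Station 12−Station 11: −24a + 132b = −189;  Station 13−Station 11: −106a + 271b = −435.
Solving gives a = 0.82812, b = −1.28125.
Unit vector along 220° is (sin 220°, cos 220°) = (-0.6428, -0.7660).
Slope in that direction = a·(-0.6428) + b·(-0.7660) = 0.44919.
Apparent dip = arctan|0.44919| = 24.2° (true dip is 56.8°, so apparent ≤ true as expected).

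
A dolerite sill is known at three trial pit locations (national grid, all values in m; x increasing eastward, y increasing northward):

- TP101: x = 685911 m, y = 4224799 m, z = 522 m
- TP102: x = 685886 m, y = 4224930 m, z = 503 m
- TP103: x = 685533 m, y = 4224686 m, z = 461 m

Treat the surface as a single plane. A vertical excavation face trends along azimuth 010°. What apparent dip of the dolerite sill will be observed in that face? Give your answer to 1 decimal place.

Two edge vectors: TP101→TP102 = (-25, 131, -19), TP101→TP103 = (-378, -113, -61).
Normal n = (TP101→TP102) × (TP101→TP103) = (-10138, 5657, 52343).
So ∂z/∂x = −n_x/n_z = 0.19368 and ∂z/∂y = −n_y/n_z = −0.10808.
Unit vector along 010° is (sin 10°, cos 10°) = (0.1736, 0.9848).
Slope in that direction = a·(0.1736) + b·(0.9848) = −0.07280.
Apparent dip = arctan|0.07280| = 4.2° (true dip is 12.5°, so apparent ≤ true as expected).

4.2°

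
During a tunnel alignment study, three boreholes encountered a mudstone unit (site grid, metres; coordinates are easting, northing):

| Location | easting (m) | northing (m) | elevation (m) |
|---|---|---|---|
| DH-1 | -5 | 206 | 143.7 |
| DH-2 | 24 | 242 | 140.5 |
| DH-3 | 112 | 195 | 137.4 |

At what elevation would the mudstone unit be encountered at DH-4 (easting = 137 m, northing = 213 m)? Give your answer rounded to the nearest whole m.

Two edge vectors: DH-1→DH-2 = (29, 36, -3.2), DH-1→DH-3 = (117, -11, -6.3).
Normal n = (DH-1→DH-2) × (DH-1→DH-3) = (-262, -191.7, -4531).
So ∂z/∂easting = −n_x/n_z = −0.05782 and ∂z/∂northing = −n_y/n_z = −0.04231.
Intercept c from DH-1: 143.7 − 0.29 + 8.72 = 152.13.
At (137, 213): z = −7.9 − 9.0 + 152.13 = 135.2 m.

135 m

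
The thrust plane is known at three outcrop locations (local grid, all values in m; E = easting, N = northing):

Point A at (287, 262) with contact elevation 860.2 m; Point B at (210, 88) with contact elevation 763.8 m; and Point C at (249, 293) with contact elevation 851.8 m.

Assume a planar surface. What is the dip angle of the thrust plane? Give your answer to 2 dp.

Let the plane be z = a·E + b·N + c.
Point B−Point A: −77a − 174b = −96.4;  Point C−Point A: −38a + 31b = −8.4.
Solving gives a = 0.49450, b = 0.33519.
Gradient magnitude |∇z| = √(a² + b²) = √(0.24453 + 0.11235) = 0.59740.
True dip = arctan(0.59740) = 30.85°, dipping toward SW (azimuth ≈ 236°).

30.85°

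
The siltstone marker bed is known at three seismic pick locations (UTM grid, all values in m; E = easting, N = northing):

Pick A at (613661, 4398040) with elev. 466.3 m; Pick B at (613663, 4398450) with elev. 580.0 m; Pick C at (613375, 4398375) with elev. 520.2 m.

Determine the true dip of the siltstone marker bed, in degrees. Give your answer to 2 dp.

Let the plane be z = a·E + b·N + c.
Pick B−Pick A: 2a + 410b = 113.7;  Pick C−Pick A: −286a + 335b = 53.9.
Solving gives a = 0.13559, b = 0.27666.
Gradient magnitude |∇z| = √(a² + b²) = √(0.01839 + 0.07654) = 0.30810.
True dip = arctan(0.30810) = 17.12°, dipping toward SSW (azimuth ≈ 206°).

17.12°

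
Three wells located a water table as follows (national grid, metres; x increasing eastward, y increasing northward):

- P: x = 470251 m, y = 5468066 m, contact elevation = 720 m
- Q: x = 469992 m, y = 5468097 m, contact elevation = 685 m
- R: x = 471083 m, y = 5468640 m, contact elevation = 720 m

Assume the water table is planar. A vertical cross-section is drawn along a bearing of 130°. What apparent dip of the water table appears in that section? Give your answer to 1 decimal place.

11.1°

Two edge vectors: P→Q = (-259, 31, -35), P→R = (832, 574, 0).
Normal n = (P→Q) × (P→R) = (20090, -29120, -174458).
So ∂z/∂x = −n_x/n_z = 0.11516 and ∂z/∂y = −n_y/n_z = −0.16692.
Unit vector along 130° is (sin 130°, cos 130°) = (0.7660, -0.6428).
Slope in that direction = a·(0.7660) + b·(-0.6428) = 0.19551.
Apparent dip = arctan|0.19551| = 11.1° (true dip is 11.5°, so apparent ≤ true as expected).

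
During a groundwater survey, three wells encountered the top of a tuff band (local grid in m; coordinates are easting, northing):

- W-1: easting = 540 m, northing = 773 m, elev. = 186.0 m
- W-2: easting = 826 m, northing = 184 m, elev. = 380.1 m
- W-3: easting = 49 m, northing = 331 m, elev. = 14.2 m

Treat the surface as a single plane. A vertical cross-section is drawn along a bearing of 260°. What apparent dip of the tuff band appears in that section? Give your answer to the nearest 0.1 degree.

23.0°

Two edge vectors: W-1→W-2 = (286, -589, 194.1), W-1→W-3 = (-491, -442, -171.8).
Normal n = (W-1→W-2) × (W-1→W-3) = (186982.4, -46168.3, -415611).
So ∂z/∂easting = −n_x/n_z = 0.44990 and ∂z/∂northing = −n_y/n_z = −0.11109.
Unit vector along 260° is (sin 260°, cos 260°) = (-0.9848, -0.1736).
Slope in that direction = a·(-0.9848) + b·(-0.1736) = −0.42377.
Apparent dip = arctan|0.42377| = 23.0° (true dip is 24.9°, so apparent ≤ true as expected).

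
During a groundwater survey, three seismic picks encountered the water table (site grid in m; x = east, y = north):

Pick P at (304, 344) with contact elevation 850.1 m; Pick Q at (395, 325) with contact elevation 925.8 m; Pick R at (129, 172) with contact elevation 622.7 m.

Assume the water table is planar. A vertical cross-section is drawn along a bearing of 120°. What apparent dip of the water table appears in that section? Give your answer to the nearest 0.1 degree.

Two edge vectors: Pick P→Pick Q = (91, -19, 75.7), Pick P→Pick R = (-175, -172, -227.4).
Normal n = (Pick P→Pick Q) × (Pick P→Pick R) = (17341, 7445.9, -18977).
So ∂z/∂x = −n_x/n_z = 0.91379 and ∂z/∂y = −n_y/n_z = 0.39236.
Unit vector along 120° is (sin 120°, cos 120°) = (0.8660, -0.5000).
Slope in that direction = a·(0.8660) + b·(-0.5000) = 0.59518.
Apparent dip = arctan|0.59518| = 30.8° (true dip is 44.8°, so apparent ≤ true as expected).

30.8°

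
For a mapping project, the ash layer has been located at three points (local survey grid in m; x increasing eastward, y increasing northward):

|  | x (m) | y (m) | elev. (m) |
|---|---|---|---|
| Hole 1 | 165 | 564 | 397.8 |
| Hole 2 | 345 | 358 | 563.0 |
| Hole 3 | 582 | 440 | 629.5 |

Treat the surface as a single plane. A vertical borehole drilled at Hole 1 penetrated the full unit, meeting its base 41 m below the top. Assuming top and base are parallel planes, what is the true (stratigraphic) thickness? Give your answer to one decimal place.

35.1 m

Let the plane be z = a·x + b·y + c.
Hole 2−Hole 1: 180a − 206b = 165.2;  Hole 3−Hole 1: 417a − 124b = 231.7.
Solving gives a = 0.42851, b = −0.42752.
|∇z| = √(a²+b²) = 0.60530, so dip δ = arctan(0.60530) = 31.19°.
True thickness = vertical thickness × cos δ = 41 × cos 31.19° = 35.1 m.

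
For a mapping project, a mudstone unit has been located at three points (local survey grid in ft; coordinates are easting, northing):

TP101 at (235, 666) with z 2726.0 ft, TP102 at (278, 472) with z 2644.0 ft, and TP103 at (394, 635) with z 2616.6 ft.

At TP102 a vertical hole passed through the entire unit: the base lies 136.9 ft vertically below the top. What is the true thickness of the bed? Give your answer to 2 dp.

Let the plane be z = a·easting + b·northing + c.
TP102−TP101: 43a − 194b = −82;  TP103−TP101: 159a − 31b = −109.4.
Solving gives a = −0.63300, b = 0.28238.
|∇z| = √(a²+b²) = 0.69312, so dip δ = arctan(0.69312) = 34.73°.
True thickness = vertical thickness × cos δ = 136.9 × cos 34.73° = 112.52 ft.

112.52 ft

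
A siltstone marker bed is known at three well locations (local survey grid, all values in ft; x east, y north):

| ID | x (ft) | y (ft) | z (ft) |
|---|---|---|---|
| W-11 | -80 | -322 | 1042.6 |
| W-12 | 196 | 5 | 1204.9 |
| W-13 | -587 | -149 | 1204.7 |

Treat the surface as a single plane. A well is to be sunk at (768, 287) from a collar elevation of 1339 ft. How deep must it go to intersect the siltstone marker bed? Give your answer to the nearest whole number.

Two edge vectors: W-11→W-12 = (276, 327, 162.3), W-11→W-13 = (-507, 173, 162.1).
Normal n = (W-11→W-12) × (W-11→W-13) = (24928.8, -127025.7, 213537).
So ∂z/∂x = −n_x/n_z = −0.11674 and ∂z/∂y = −n_y/n_z = 0.59487.
Intercept c from W-11: 1042.6 − 9.34 + 191.55 = 1224.81.
At (768, 287): z_contact = −89.7 + 170.7 + 1224.81 = 1305.9 ft.
Depth below ground = 1339 − 1305.9 = 33 ft.

33 ft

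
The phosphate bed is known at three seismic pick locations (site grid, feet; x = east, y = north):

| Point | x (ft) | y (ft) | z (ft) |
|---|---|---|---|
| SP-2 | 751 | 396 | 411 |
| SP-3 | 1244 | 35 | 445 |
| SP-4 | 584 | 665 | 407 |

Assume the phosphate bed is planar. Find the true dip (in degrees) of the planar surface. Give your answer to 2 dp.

6.74°

Let the plane be z = a·x + b·y + c.
SP-3−SP-2: 493a − 361b = 34;  SP-4−SP-2: −167a + 269b = −4.
Solving gives a = 0.10648, b = 0.05124.
Gradient magnitude |∇z| = √(a² + b²) = √(0.01134 + 0.00263) = 0.11817.
True dip = arctan(0.11817) = 6.74°, dipping toward WSW (azimuth ≈ 244°).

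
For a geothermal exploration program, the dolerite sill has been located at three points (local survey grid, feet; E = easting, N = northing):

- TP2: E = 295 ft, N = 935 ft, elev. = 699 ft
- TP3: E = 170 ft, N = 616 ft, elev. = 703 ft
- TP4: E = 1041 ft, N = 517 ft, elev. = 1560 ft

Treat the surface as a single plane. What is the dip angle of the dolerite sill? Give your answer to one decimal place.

45.4°

Two edge vectors: TP2→TP3 = (-125, -319, 4), TP2→TP4 = (746, -418, 861).
Normal n = (TP2→TP3) × (TP2→TP4) = (-272987, 110609, 290224).
So ∂z/∂E = −n_x/n_z = 0.94061 and ∂z/∂N = −n_y/n_z = −0.38112.
Gradient magnitude |∇z| = √(a² + b²) = √(0.88474 + 0.14525) = 1.01489.
True dip = arctan(1.01489) = 45.4°, dipping toward WNW (azimuth ≈ 292°).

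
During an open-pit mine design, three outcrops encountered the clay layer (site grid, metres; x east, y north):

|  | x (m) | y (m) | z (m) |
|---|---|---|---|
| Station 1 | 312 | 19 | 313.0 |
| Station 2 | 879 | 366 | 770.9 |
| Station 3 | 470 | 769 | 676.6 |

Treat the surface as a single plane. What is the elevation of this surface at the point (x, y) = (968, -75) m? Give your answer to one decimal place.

663.8 m

Let the plane be z = a·x + b·y + c.
Station 2−Station 1: 567a + 347b = 457.9;  Station 3−Station 1: 158a + 750b = 363.6.
Solving gives a = 0.58651, b = 0.36124.
Then c = 313 − a·312 − b·19 = 123.15.
At (968, -75): z = 567.7 − 27.1 + 123.15 = 663.8 m.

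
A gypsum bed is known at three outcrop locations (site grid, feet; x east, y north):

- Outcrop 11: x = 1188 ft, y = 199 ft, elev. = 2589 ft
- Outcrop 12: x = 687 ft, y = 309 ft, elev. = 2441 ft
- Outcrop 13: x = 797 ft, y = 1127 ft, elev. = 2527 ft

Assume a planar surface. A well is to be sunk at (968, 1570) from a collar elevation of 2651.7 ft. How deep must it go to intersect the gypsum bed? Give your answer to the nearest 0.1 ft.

Let the plane be z = a·x + b·y + c.
Outcrop 12−Outcrop 11: −501a + 110b = −148;  Outcrop 13−Outcrop 11: −391a + 928b = −62.
Solving gives a = 0.309359, b = 0.063534.
Then c = 2589 − a·1188 − b·199 = 2208.84.
At (968, 1570): z_contact = 299.46 + 99.75 + 2208.84 = 2608.05 ft.
Depth below ground = 2651.7 − 2608.05 = 43.7 ft.

43.7 ft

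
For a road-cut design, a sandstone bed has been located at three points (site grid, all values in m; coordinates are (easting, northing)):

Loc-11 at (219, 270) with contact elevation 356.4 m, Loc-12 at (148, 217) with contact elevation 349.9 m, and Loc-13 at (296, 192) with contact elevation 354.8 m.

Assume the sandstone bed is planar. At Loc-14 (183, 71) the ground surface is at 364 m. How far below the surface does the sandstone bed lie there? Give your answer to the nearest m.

22 m

Two edge vectors: Loc-11→Loc-12 = (-71, -53, -6.5), Loc-11→Loc-13 = (77, -78, -1.6).
Normal n = (Loc-11→Loc-12) × (Loc-11→Loc-13) = (-422.2, -614.1, 9619).
So ∂z/∂E = −n_x/n_z = 0.04389 and ∂z/∂N = −n_y/n_z = 0.06384.
Intercept c from Loc-11: 356.4 − 9.61 − 17.24 = 329.55.
At (183, 71): z_contact = 8.0 + 4.5 + 329.55 = 342.1 m.
Depth below ground = 364 − 342.1 = 22 m.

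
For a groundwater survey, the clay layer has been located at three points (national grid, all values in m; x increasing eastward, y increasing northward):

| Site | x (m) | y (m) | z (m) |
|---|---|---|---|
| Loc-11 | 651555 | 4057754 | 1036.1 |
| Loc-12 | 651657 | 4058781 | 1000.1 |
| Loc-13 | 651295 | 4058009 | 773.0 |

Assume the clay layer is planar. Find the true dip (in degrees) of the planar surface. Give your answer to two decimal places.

41.96°

Let the plane be z = a·x + b·y + c.
Loc-12−Loc-11: 102a + 1027b = −36;  Loc-13−Loc-11: −260a + 255b = −263.1.
Solving gives a = 0.89077, b = −0.12352.
Gradient magnitude |∇z| = √(a² + b²) = √(0.79348 + 0.01526) = 0.89930.
True dip = arctan(0.89930) = 41.96°, dipping toward W (azimuth ≈ 278°).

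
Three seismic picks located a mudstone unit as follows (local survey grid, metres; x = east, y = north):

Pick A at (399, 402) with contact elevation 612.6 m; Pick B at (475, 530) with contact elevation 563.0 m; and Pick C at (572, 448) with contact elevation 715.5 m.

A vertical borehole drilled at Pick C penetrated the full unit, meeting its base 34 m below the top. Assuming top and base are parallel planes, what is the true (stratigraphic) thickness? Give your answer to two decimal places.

Two edge vectors: Pick A→Pick B = (76, 128, -49.6), Pick A→Pick C = (173, 46, 102.9).
Normal n = (Pick A→Pick B) × (Pick A→Pick C) = (15452.8, -16401.2, -18648).
So ∂z/∂x = −n_x/n_z = 0.82866 and ∂z/∂y = −n_y/n_z = −0.87952.
|∇z| = √(a²+b²) = 1.20840, so dip δ = arctan(1.20840) = 50.39°.
True thickness = vertical thickness × cos δ = 34 × cos 50.39° = 21.68 m.

21.68 m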